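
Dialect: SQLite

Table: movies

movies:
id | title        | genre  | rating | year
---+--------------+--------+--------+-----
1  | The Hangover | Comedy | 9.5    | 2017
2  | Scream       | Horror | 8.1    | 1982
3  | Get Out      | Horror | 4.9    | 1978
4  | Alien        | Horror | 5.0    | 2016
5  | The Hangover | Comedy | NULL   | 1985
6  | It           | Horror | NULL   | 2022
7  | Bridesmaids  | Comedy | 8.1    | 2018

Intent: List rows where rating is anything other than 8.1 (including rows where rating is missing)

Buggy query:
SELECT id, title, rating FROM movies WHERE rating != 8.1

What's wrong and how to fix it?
Bug: 'rating != 8.1' is unknown when rating is NULL, so NULL rows are silently excluded

Fix: Add an explicit OR rating IS NULL to include the missing-value rows

Corrected query:
SELECT id, title, rating FROM movies WHERE rating != 8.1 OR rating IS NULL

Result:
id | title        | rating
---+--------------+-------
1  | The Hangover | 9.5   
3  | Get Out      | 4.9   
4  | Alien        | 5     
5  | The Hangover | NULL  
6  | It           | NULL  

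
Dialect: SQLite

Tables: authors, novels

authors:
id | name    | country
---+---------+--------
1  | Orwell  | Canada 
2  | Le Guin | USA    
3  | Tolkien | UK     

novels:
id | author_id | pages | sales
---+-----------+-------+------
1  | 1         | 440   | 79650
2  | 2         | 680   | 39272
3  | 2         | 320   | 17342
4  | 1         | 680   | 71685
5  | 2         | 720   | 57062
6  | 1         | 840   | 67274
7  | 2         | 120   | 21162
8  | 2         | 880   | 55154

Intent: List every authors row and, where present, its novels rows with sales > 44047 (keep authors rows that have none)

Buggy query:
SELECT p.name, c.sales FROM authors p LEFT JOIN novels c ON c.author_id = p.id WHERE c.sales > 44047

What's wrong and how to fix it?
Bug: Filtering c.sales in WHERE discards the NULL rows produced by LEFT JOIN, turning it into an inner join

Fix: Put 'c.sales > 44047' in the JOIN's ON clause instead of WHERE

Corrected query:
SELECT p.name, c.sales FROM authors p LEFT JOIN novels c ON c.author_id = p.id AND c.sales > 44047

Result:
name    | sales
--------+------
Orwell  | 67274
Orwell  | 71685
Orwell  | 79650
Le Guin | 55154
Le Guin | 57062
Tolkien | NULL 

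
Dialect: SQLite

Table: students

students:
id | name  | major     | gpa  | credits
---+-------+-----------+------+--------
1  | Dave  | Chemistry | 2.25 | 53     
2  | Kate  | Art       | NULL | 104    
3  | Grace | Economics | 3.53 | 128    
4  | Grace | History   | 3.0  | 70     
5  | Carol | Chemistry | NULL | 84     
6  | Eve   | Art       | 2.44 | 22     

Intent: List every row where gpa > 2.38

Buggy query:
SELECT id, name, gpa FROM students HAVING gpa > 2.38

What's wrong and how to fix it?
Bug: HAVING filters the output of aggregation, but this query has no GROUP BY and no aggregate functions, so SQLite rejects it (HAVING clause on a non-aggregate query); the condition here is per row

Fix: Replace HAVING with WHERE since the condition applies to individual rows

Corrected query:
SELECT id, name, gpa FROM students WHERE gpa > 2.38

Result:
id | name  | gpa 
---+-------+-----
3  | Grace | 3.53
4  | Grace | 3   
6  | Eve   | 2.44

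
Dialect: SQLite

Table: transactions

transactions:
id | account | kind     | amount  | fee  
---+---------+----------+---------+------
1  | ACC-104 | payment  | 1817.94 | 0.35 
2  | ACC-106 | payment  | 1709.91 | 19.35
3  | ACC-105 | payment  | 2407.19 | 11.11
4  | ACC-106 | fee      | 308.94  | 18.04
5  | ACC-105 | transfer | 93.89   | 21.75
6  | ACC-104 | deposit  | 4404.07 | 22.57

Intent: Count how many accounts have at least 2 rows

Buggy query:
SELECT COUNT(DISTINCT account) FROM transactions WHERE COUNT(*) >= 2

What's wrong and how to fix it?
Bug: COUNT(*) cannot appear in WHERE; the per-group count doesn't exist yet

Fix: Group first with HAVING COUNT(*) >= 2, then COUNT the resulting groups

Corrected query:
SELECT COUNT(*) FROM (SELECT account FROM transactions GROUP BY account HAVING COUNT(*) >= 2)

Result:
COUNT(*)
--------
3       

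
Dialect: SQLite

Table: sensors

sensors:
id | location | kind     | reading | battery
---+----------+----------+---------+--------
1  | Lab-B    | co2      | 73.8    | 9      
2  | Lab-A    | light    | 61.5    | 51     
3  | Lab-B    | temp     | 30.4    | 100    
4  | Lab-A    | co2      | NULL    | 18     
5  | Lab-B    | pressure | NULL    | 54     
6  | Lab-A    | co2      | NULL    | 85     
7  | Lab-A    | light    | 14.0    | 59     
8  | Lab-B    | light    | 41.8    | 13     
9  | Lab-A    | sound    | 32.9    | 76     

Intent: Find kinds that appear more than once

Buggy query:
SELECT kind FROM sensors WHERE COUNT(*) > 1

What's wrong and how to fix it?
Bug: WHERE can't reference COUNT(*); aggregates are computed after WHERE

Fix: Group first, then use HAVING for the count condition

Corrected query:
SELECT kind FROM sensors GROUP BY kind HAVING COUNT(*) > 1

Result:
kind 
-----
co2  
light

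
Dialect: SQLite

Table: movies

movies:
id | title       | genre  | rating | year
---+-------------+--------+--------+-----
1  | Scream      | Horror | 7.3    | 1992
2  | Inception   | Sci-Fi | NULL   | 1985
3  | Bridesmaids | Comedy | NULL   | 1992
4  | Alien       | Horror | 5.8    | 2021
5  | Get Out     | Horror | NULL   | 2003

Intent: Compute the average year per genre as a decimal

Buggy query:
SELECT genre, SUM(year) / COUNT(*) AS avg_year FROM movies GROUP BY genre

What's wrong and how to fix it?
Bug: Both operands are integers, so '/' performs integer division and truncates

Fix: Multiply by 1.0 (or CAST to REAL) to force floating-point division

Corrected query:
SELECT genre, SUM(year) * 1.0 / COUNT(*) AS avg_year FROM movies GROUP BY genre

Result:
genre  | avg_year   
-------+------------
Comedy | 1992       
Horror | 2005.333333
Sci-Fi | 1985       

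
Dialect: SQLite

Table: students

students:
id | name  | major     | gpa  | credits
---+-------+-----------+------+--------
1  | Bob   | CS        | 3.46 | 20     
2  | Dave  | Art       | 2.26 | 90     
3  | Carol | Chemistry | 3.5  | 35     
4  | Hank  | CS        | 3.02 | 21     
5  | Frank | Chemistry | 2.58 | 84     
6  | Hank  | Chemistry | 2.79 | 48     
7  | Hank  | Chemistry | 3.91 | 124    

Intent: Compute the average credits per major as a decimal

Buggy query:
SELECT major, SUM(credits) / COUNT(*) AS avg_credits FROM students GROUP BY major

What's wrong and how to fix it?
Bug: SUM(credits) and COUNT(*) are both integers; the division truncates the fractional part

Fix: Cast one side to REAL so the division keeps the fractional part

Corrected query:
SELECT major, SUM(credits) * 1.0 / COUNT(*) AS avg_credits FROM students GROUP BY major

Result:
major     | avg_credits
----------+------------
Art       | 90         
CS        | 20.5       
Chemistry | 72.75      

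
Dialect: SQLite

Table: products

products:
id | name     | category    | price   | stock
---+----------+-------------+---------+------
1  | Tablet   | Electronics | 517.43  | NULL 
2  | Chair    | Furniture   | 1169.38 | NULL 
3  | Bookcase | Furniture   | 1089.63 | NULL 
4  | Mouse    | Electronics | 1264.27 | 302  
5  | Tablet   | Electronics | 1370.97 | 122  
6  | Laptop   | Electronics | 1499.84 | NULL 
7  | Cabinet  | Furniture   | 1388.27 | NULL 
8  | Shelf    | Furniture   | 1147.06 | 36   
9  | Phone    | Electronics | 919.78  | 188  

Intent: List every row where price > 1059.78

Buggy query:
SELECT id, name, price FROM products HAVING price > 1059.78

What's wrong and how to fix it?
Bug: HAVING filters the output of aggregation, but this query has no GROUP BY and no aggregate functions, so SQLite rejects it (HAVING clause on a non-aggregate query); the condition here is per row

Fix: Use WHERE for row-level filtering

Corrected query:
SELECT id, name, price FROM products WHERE price > 1059.78

Result:
id | name     | price  
---+----------+--------
2  | Chair    | 1169.38
3  | Bookcase | 1089.63
4  | Mouse    | 1264.27
5  | Tablet   | 1370.97
6  | Laptop   | 1499.84
7  | Cabinet  | 1388.27
8  | Shelf    | 1147.06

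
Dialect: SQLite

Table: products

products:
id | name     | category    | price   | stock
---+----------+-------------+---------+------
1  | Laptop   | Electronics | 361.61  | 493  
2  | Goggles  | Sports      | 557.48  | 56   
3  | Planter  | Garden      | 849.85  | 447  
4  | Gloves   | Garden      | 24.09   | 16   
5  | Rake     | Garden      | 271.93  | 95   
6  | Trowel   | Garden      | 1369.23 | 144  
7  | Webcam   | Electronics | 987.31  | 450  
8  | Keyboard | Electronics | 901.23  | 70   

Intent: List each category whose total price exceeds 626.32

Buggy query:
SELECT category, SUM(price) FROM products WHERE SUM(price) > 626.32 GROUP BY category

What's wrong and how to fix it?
Bug: SUM(price) is an aggregate, but WHERE filters rows before aggregation

Fix: Move the aggregate condition to a HAVING clause

Corrected query:
SELECT category, SUM(price) FROM products GROUP BY category HAVING SUM(price) > 626.32

Result:
category    | SUM(price)
------------+-----------
Electronics | 2250.15   
Garden      | 2515.1    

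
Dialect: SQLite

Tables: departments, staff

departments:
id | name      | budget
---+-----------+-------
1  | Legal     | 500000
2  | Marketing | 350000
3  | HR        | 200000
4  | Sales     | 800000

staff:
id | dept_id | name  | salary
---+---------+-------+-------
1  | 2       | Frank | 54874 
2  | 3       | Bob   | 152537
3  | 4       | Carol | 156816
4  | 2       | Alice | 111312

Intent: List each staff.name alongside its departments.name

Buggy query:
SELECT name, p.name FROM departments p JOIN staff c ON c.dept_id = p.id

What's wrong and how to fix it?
Bug: 'name' exists in both joined tables, so the database can't tell which one is meant

Fix: Prefix ambiguous columns with the table alias

Corrected query:
SELECT c.name, p.name FROM departments p JOIN staff c ON c.dept_id = p.id

Result:
name  | name     
------+----------
Frank | Marketing
Bob   | HR       
Carol | Sales    
Alice | Marketing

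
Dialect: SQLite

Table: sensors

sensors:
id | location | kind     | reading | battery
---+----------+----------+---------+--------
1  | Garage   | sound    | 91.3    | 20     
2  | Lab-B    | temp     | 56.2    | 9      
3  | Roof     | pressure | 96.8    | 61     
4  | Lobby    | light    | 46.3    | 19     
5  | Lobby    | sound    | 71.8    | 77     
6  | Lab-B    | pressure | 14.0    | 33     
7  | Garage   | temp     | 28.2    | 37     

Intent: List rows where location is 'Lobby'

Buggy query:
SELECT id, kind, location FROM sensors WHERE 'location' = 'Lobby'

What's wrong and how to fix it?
Bug: 'location' in single quotes is a string literal, not the column; the comparison is literal-vs-literal and never true

Fix: Remove the quotes around the column name (or use double quotes for an identifier)

Corrected query:
SELECT id, kind, location FROM sensors WHERE location = 'Lobby'

Result:
id | kind  | location
---+-------+---------
4  | light | Lobby   
5  | sound | Lobby   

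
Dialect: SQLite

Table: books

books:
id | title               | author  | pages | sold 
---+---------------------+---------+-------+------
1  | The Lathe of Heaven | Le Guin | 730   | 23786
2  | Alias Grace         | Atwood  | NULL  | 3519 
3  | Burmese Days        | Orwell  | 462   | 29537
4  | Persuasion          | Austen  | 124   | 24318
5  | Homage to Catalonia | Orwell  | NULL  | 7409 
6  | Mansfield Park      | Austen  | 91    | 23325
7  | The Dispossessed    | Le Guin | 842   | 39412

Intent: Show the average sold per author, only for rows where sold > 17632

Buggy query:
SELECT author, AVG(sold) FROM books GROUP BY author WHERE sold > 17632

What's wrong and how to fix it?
Bug: WHERE cannot follow GROUP BY

Fix: Place WHERE between FROM and GROUP BY

Corrected query:
SELECT author, AVG(sold) FROM books WHERE sold > 17632 GROUP BY author

Result:
author  | AVG(sold)
--------+----------
Austen  | 23821.5  
Le Guin | 31599    
Orwell  | 29537    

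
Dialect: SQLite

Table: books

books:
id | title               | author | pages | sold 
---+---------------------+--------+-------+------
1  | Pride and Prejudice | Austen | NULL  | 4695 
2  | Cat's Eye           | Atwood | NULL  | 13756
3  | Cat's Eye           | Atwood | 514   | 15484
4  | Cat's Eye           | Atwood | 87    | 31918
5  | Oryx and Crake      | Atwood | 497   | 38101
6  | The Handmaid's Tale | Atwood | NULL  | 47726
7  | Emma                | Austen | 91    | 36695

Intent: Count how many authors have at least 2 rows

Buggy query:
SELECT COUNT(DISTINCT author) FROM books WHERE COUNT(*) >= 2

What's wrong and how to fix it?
Bug: WHERE filters individual rows, not groups, so a group-level COUNT is invalid there

Fix: Use a subquery that GROUPs and filters with HAVING, then count its rows

Corrected query:
SELECT COUNT(*) FROM (SELECT author FROM books GROUP BY author HAVING COUNT(*) >= 2)

Result:
COUNT(*)
--------
2       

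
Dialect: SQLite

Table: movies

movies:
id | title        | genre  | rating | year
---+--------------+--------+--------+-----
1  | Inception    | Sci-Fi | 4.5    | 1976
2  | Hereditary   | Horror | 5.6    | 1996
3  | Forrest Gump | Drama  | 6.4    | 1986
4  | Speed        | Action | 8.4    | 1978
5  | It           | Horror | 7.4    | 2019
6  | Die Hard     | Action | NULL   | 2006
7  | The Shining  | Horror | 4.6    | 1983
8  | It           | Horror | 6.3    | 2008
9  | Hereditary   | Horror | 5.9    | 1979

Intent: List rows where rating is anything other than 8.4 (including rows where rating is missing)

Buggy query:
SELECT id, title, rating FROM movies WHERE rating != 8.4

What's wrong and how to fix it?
Bug: Inequality against NULL is unknown, not true; rows with NULL are dropped

Fix: Add an explicit OR rating IS NULL to include the missing-value rows

Corrected query:
SELECT id, title, rating FROM movies WHERE rating != 8.4 OR rating IS NULL

Result:
id | title        | rating
---+--------------+-------
1  | Inception    | 4.5   
2  | Hereditary   | 5.6   
3  | Forrest Gump | 6.4   
5  | It           | 7.4   
6  | Die Hard     | NULL  
7  | The Shining  | 4.6   
8  | It           | 6.3   
9  | Hereditary   | 5.9   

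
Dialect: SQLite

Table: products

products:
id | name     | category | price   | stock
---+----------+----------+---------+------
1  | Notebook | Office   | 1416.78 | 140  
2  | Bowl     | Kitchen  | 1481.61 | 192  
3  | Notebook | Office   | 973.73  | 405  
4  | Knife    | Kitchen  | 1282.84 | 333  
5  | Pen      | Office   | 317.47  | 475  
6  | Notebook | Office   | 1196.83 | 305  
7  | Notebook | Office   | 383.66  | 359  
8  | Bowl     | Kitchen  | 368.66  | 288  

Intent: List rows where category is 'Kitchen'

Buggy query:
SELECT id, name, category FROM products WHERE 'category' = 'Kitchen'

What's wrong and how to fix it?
Bug: Single quotes denote string literals in SQL; the column name is being compared as a constant string

Fix: Reference the column as category without single quotes

Corrected query:
SELECT id, name, category FROM products WHERE category = 'Kitchen'

Result:
id | name  | category
---+-------+---------
2  | Bowl  | Kitchen 
4  | Knife | Kitchen 
8  | Bowl  | Kitchen 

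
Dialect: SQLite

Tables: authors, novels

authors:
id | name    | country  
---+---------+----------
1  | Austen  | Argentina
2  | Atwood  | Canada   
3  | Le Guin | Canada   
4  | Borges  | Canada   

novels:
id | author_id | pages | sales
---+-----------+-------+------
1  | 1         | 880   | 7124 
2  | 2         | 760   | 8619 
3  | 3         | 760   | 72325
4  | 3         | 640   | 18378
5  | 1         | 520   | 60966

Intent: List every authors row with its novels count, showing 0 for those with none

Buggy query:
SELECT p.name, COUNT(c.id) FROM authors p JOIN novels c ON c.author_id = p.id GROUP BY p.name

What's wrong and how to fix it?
Bug: INNER JOIN drops authors rows that have no matching novels rows

Fix: Use LEFT JOIN so parents without children still appear (COUNT(c.id) gives 0)

Corrected query:
SELECT p.name, COUNT(c.id) FROM authors p LEFT JOIN novels c ON c.author_id = p.id GROUP BY p.name

Result:
name    | COUNT(c.id)
--------+------------
Atwood  | 1          
Austen  | 2          
Borges  | 0          
Le Guin | 2          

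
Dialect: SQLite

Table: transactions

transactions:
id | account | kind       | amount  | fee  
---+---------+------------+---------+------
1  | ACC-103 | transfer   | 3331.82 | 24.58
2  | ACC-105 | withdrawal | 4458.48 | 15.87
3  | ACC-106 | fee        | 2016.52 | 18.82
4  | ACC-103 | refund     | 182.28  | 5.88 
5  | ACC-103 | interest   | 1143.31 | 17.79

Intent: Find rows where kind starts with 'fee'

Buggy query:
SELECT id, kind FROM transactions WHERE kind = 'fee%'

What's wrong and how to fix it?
Bug: '=' compares the literal string including the % character; pattern matching needs LIKE

Fix: Use LIKE for wildcard pattern matching

Corrected query:
SELECT id, kind FROM transactions WHERE kind LIKE 'fee%'

Result:
id | kind
---+-----
3  | fee 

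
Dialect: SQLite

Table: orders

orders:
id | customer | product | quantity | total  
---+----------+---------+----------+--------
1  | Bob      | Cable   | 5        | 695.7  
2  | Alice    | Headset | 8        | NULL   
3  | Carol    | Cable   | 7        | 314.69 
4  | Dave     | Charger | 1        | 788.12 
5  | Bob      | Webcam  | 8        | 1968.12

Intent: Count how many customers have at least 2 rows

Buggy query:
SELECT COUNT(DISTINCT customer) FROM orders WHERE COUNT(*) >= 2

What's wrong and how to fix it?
Bug: WHERE filters individual rows, not groups, so a group-level COUNT is invalid there

Fix: Group first with HAVING COUNT(*) >= 2, then COUNT the resulting groups

Corrected query:
SELECT COUNT(*) FROM (SELECT customer FROM orders GROUP BY customer HAVING COUNT(*) >= 2)

Result:
COUNT(*)
--------
1       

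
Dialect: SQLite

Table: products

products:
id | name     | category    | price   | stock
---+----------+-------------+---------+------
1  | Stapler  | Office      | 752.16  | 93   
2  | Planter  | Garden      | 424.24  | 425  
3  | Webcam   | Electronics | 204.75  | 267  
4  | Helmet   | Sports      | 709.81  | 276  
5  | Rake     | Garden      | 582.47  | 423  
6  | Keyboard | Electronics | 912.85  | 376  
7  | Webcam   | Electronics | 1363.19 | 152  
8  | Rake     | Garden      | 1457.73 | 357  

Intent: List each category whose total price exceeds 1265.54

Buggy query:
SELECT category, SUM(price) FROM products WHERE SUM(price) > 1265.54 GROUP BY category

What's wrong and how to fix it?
Bug: WHERE runs before GROUP BY, so aggregates aren't available there

Fix: Move the aggregate condition to a HAVING clause

Corrected query:
SELECT category, SUM(price) FROM products GROUP BY category HAVING SUM(price) > 1265.54

Result:
category    | SUM(price)
------------+-----------
Electronics | 2480.79   
Garden      | 2464.44   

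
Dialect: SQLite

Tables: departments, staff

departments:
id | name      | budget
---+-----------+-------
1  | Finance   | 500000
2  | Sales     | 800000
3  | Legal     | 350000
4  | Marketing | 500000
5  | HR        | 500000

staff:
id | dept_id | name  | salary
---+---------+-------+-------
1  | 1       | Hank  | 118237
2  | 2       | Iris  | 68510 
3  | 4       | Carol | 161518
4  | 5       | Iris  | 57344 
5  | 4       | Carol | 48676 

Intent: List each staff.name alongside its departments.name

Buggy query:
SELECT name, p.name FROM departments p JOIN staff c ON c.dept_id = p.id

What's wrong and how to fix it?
Bug: Both tables have a 'name' column; the unqualified reference is ambiguous

Fix: Prefix ambiguous columns with the table alias

Corrected query:
SELECT c.name, p.name FROM departments p JOIN staff c ON c.dept_id = p.id

Result:
name  | name     
------+----------
Hank  | Finance  
Iris  | Sales    
Carol | Marketing
Iris  | HR       
Carol | Marketing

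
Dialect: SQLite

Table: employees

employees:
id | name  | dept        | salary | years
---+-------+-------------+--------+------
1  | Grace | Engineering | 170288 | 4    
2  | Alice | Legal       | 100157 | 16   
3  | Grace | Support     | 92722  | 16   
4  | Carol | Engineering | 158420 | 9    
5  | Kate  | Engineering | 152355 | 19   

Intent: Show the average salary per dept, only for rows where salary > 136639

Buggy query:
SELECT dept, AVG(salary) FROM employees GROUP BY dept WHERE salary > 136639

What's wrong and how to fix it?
Bug: WHERE cannot follow GROUP BY

Fix: Place WHERE between FROM and GROUP BY

Corrected query:
SELECT dept, AVG(salary) FROM employees WHERE salary > 136639 GROUP BY dept

Result:
dept        | AVG(salary)  
------------+--------------
Engineering | 160354.333333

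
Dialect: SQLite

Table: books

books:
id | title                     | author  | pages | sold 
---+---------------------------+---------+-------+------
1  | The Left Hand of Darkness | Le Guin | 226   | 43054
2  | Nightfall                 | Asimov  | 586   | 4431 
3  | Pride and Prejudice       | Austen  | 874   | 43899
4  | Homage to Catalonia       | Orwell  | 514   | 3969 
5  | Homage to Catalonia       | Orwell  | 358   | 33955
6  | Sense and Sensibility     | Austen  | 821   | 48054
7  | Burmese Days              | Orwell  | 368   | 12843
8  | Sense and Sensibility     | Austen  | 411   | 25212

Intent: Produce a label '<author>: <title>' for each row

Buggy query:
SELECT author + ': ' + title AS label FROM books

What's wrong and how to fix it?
Bug: SQLite uses || for string concatenation; + coerces text to numbers (yielding 0)

Fix: Use the || operator for string concatenation

Corrected query:
SELECT author || ': ' || title AS label FROM books

Result:
label                             
----------------------------------
Le Guin: The Left Hand of Darkness
Asimov: Nightfall                 
Austen: Pride and Prejudice       
Orwell: Homage to Catalonia       
Orwell: Homage to Catalonia       
Austen: Sense and Sensibility     
Orwell: Burmese Days              
Austen: Sense and Sensibility     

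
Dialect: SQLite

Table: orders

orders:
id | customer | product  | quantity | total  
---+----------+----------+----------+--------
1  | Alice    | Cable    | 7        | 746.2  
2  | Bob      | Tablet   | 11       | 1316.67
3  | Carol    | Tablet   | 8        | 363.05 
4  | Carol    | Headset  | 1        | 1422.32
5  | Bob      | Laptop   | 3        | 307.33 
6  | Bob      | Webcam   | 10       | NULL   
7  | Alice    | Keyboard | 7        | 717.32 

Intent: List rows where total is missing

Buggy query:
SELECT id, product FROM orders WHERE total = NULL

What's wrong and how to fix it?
Bug: '= NULL' is always unknown in SQL three-valued logic, so no rows match

Fix: Use IS NULL to test for NULL

Corrected query:
SELECT id, product FROM orders WHERE total IS NULL

Result:
id | product
---+--------
6  | Webcam 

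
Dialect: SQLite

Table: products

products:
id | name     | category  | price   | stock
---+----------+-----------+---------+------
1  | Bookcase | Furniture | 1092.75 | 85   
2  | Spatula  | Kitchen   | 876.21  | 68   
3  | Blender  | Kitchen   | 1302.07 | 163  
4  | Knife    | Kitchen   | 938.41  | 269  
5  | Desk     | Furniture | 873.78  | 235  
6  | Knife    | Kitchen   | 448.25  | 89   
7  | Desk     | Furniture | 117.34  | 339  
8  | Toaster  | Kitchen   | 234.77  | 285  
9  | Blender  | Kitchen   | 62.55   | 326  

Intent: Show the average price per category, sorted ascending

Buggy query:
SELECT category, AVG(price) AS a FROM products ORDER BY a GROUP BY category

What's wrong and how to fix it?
Bug: GROUP BY must precede ORDER BY

Fix: Reorder: SELECT … FROM … GROUP BY … ORDER BY …

Corrected query:
SELECT category, AVG(price) AS a FROM products GROUP BY category ORDER BY a

Result:
category  | a         
----------+-----------
Kitchen   | 643.71    
Furniture | 694.623333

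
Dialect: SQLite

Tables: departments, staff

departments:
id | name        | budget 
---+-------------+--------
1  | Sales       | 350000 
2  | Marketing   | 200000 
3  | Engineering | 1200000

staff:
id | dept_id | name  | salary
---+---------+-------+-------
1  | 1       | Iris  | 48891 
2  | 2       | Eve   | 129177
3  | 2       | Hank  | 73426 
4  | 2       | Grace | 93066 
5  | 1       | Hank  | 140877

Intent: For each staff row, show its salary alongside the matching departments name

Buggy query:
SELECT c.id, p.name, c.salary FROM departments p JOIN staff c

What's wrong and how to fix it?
Bug: Missing join condition: each staff row is matched to all departments rows instead of just its own

Fix: Add ON c.dept_id = p.id to the JOIN

Corrected query:
SELECT c.id, p.name, c.salary FROM departments p JOIN staff c ON c.dept_id = p.id

Result:
id | name      | salary
---+-----------+-------
1  | Sales     | 48891 
2  | Marketing | 129177
3  | Marketing | 73426 
4  | Marketing | 93066 
5  | Sales     | 140877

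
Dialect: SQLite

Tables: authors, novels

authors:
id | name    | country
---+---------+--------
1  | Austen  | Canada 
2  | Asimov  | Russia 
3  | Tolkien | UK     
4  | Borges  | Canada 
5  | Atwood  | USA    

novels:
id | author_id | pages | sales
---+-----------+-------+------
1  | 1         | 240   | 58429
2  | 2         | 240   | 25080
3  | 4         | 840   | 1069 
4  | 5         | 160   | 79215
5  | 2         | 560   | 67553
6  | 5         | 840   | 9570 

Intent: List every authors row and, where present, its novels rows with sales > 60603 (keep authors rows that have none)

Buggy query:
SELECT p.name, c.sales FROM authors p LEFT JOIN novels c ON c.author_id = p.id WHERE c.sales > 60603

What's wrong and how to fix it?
Bug: Filtering c.sales in WHERE discards the NULL rows produced by LEFT JOIN, turning it into an inner join

Fix: Move the right-table condition into the ON clause so unmatched parents are kept

Corrected query:
SELECT p.name, c.sales FROM authors p LEFT JOIN novels c ON c.author_id = p.id AND c.sales > 60603

Result:
name    | sales
--------+------
Austen  | NULL 
Asimov  | 67553
Tolkien | NULL 
Borges  | NULL 
Atwood  | 79215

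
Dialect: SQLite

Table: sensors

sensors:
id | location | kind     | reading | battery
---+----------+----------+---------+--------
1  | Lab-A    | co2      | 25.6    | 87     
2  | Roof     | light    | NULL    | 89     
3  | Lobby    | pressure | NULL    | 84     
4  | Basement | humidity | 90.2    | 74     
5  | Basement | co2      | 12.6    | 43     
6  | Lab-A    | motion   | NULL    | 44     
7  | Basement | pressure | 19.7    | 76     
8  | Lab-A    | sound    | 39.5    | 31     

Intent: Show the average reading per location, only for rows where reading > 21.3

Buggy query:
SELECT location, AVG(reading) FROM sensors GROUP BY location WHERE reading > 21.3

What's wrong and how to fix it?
Bug: WHERE cannot follow GROUP BY

Fix: Place WHERE between FROM and GROUP BY

Corrected query:
SELECT location, AVG(reading) FROM sensors WHERE reading > 21.3 GROUP BY location

Result:
location | AVG(reading)
---------+-------------
Basement | 90.2        
Lab-A    | 32.55       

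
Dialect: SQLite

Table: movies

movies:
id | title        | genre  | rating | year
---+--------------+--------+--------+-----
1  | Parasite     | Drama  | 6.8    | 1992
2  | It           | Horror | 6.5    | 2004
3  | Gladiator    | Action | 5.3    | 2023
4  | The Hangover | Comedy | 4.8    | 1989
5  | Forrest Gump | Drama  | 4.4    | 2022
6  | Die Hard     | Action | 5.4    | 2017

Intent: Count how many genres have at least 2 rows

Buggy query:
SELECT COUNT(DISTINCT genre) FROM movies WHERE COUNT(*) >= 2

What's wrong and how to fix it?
Bug: WHERE filters individual rows, not groups, so a group-level COUNT is invalid there

Fix: Group first with HAVING COUNT(*) >= 2, then COUNT the resulting groups

Corrected query:
SELECT COUNT(*) FROM (SELECT genre FROM movies GROUP BY genre HAVING COUNT(*) >= 2)

Result:
COUNT(*)
--------
2       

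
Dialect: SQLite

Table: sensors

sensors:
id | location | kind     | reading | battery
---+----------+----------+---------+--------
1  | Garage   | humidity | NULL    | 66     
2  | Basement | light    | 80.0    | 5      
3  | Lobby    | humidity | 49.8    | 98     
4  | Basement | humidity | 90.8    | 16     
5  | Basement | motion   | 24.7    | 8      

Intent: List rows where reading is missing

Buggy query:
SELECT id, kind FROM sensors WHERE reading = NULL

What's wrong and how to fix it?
Bug: Comparing to NULL with '=' never matches; NULL = NULL is unknown, not true

Fix: Replace '= NULL' with 'IS NULL'

Corrected query:
SELECT id, kind FROM sensors WHERE reading IS NULL

Result:
id | kind    
---+---------
1  | humidity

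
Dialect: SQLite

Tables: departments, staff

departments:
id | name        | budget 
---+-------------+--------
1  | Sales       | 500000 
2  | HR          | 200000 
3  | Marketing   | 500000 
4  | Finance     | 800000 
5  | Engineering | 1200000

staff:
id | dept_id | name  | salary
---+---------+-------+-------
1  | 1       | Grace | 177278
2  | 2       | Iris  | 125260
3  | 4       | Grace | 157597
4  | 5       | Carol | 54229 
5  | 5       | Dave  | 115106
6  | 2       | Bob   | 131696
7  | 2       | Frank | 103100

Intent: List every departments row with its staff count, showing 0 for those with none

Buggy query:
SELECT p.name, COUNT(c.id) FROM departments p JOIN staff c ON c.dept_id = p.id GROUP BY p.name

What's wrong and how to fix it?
Bug: An inner join excludes parents with zero children

Fix: Switch to LEFT JOIN to retain unmatched parent rows

Corrected query:
SELECT p.name, COUNT(c.id) FROM departments p LEFT JOIN staff c ON c.dept_id = p.id GROUP BY p.name

Result:
name        | COUNT(c.id)
------------+------------
Engineering | 2          
Finance     | 1          
HR          | 3          
Marketing   | 0          
Sales       | 1          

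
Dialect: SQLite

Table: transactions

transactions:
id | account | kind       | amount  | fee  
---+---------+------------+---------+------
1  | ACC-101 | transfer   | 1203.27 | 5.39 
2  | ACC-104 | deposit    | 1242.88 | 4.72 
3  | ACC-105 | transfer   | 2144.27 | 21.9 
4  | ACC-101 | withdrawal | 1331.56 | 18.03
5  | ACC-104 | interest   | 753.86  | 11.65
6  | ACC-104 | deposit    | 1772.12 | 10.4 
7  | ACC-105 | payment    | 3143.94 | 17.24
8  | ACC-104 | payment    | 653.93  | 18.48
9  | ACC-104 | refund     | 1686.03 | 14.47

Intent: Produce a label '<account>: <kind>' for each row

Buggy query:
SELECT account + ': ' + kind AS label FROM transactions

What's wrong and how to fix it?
Bug: '+' is numeric addition; on text columns SQLite converts them to 0 instead of concatenating

Fix: Use the || operator for string concatenation

Corrected query:
SELECT account || ': ' || kind AS label FROM transactions

Result:
label              
-------------------
ACC-101: transfer  
ACC-104: deposit   
ACC-105: transfer  
ACC-101: withdrawal
ACC-104: interest  
ACC-104: deposit   
ACC-105: payment   
ACC-104: payment   
ACC-104: refund    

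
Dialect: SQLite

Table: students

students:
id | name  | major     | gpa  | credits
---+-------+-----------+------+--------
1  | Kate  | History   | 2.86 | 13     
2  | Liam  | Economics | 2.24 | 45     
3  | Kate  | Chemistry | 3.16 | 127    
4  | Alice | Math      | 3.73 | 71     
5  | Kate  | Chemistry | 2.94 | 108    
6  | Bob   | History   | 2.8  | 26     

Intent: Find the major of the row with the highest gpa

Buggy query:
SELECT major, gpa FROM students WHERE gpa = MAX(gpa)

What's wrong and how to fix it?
Bug: WHERE is evaluated per row; an aggregate over the whole table isn't defined there

Fix: Use a subquery: WHERE gpa = (SELECT MAX(gpa) FROM students)

Corrected query:
SELECT major, gpa FROM students WHERE gpa = (SELECT MAX(gpa) FROM students)

Result:
major | gpa 
------+-----
Math  | 3.73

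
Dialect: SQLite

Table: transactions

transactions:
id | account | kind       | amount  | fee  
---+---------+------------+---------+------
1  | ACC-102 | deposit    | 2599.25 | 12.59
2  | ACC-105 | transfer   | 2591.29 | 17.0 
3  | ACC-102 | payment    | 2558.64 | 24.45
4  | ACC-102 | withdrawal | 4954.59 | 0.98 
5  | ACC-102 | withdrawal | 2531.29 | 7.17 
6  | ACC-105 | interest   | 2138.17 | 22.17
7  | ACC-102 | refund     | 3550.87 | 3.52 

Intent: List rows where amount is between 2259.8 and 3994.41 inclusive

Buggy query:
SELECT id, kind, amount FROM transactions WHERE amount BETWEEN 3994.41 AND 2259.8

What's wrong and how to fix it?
Bug: BETWEEN expects the lower bound first; with 3994.41 AND 2259.8 the range is empty

Fix: Write BETWEEN 2259.8 AND 3994.41

Corrected query:
SELECT id, kind, amount FROM transactions WHERE amount BETWEEN 2259.8 AND 3994.41

Result:
id | kind       | amount 
---+------------+--------
1  | deposit    | 2599.25
2  | transfer   | 2591.29
3  | payment    | 2558.64
5  | withdrawal | 2531.29
7  | refund     | 3550.87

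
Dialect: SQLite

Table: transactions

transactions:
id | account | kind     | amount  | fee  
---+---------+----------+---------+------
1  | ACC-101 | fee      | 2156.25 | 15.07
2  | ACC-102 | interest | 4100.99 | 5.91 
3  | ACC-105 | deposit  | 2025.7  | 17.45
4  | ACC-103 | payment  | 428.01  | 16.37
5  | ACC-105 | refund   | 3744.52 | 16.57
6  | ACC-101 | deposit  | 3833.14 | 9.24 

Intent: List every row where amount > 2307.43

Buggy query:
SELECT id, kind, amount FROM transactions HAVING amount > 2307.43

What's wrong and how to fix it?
Bug: HAVING filters the output of aggregation, but this query has no GROUP BY and no aggregate functions, so SQLite rejects it (HAVING clause on a non-aggregate query); the condition here is per row

Fix: Use WHERE for row-level filtering

Corrected query:
SELECT id, kind, amount FROM transactions WHERE amount > 2307.43

Result:
id | kind     | amount 
---+----------+--------
2  | interest | 4100.99
5  | refund   | 3744.52
6  | deposit  | 3833.14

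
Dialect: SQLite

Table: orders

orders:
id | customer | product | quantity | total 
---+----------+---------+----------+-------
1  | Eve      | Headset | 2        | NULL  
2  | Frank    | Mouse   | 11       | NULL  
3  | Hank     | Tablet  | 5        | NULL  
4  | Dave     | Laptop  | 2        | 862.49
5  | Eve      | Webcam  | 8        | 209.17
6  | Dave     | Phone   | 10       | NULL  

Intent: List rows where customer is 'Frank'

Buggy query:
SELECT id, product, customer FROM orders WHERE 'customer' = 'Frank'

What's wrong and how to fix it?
Bug: Single quotes denote string literals in SQL; the column name is being compared as a constant string

Fix: Remove the quotes around the column name (or use double quotes for an identifier)

Corrected query:
SELECT id, product, customer FROM orders WHERE customer = 'Frank'

Result:
id | product | customer
---+---------+---------
2  | Mouse   | Frank   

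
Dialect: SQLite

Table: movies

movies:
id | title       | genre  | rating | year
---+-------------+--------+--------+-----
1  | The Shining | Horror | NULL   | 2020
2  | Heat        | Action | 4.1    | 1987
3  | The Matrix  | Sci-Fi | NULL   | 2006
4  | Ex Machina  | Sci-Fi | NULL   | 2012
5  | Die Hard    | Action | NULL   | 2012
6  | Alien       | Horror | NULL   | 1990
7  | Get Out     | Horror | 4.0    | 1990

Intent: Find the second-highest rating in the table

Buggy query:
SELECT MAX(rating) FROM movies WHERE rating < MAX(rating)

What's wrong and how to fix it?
Bug: MAX(rating) on the right of the comparison is an aggregate-in-WHERE error

Fix: Put the inner MAX in a scalar subquery

Corrected query:
SELECT MAX(rating) FROM movies WHERE rating < (SELECT MAX(rating) FROM movies)

Result:
MAX(rating)
-----------
4          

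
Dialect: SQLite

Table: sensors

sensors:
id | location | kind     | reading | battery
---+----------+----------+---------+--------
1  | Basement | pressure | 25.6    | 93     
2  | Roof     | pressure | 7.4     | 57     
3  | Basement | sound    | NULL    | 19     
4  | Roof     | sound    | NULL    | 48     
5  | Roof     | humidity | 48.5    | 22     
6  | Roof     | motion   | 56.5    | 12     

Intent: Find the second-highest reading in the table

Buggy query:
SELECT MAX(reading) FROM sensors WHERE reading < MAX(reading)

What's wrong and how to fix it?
Bug: MAX(reading) on the right of the comparison is an aggregate-in-WHERE error

Fix: Put the inner MAX in a scalar subquery

Corrected query:
SELECT MAX(reading) FROM sensors WHERE reading < (SELECT MAX(reading) FROM sensors)

Result:
MAX(reading)
------------
48.5        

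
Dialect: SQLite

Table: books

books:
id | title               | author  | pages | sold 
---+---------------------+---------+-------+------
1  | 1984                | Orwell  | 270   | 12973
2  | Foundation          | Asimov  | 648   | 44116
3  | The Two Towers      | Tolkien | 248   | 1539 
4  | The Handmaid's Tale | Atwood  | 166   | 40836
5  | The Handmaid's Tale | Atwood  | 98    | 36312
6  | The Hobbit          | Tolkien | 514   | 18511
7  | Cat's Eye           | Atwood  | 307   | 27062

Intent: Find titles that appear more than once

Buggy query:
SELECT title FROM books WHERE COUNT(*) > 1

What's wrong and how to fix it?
Bug: COUNT(*) is an aggregate and cannot be used in WHERE

Fix: GROUP BY title, then filter groups with HAVING COUNT(*) > 1

Corrected query:
SELECT title FROM books GROUP BY title HAVING COUNT(*) > 1

Result:
title              
-------------------
The Handmaid's Tale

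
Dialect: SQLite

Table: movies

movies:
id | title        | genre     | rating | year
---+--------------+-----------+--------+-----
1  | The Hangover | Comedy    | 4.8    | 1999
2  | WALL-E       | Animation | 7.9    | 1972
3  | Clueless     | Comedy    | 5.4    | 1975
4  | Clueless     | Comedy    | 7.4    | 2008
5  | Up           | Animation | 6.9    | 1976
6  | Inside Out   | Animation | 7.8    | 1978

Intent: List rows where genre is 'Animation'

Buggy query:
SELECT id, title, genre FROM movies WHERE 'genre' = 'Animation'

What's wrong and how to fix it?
Bug: Single quotes denote string literals in SQL; the column name is being compared as a constant string

Fix: Reference the column as genre without single quotes

Corrected query:
SELECT id, title, genre FROM movies WHERE genre = 'Animation'

Result:
id | title      | genre    
---+------------+----------
2  | WALL-E     | Animation
5  | Up         | Animation
6  | Inside Out | Animation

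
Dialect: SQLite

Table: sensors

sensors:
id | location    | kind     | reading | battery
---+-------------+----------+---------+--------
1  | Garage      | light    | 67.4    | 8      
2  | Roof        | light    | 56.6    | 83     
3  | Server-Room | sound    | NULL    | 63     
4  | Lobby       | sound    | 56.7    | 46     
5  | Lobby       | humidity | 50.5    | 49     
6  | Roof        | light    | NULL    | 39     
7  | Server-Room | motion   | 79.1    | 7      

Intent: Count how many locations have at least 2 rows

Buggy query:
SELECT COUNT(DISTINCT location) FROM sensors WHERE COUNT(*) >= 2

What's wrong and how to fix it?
Bug: COUNT(*) cannot appear in WHERE; the per-group count doesn't exist yet

Fix: Group first with HAVING COUNT(*) >= 2, then COUNT the resulting groups

Corrected query:
SELECT COUNT(*) FROM (SELECT location FROM sensors GROUP BY location HAVING COUNT(*) >= 2)

Result:
COUNT(*)
--------
3       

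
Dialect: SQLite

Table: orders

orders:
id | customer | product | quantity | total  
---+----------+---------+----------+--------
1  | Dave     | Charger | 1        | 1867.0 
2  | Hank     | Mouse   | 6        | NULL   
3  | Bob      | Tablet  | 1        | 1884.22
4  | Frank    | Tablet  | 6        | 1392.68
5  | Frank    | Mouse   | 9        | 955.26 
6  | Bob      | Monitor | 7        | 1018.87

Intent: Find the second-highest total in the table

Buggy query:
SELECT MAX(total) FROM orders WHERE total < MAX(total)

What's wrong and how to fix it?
Bug: The inner MAX is an aggregate inside WHERE, which is not allowed

Fix: Compute the overall MAX in a subquery, then take MAX of rows below it

Corrected query:
SELECT MAX(total) FROM orders WHERE total < (SELECT MAX(total) FROM orders)

Result:
MAX(total)
----------
1867      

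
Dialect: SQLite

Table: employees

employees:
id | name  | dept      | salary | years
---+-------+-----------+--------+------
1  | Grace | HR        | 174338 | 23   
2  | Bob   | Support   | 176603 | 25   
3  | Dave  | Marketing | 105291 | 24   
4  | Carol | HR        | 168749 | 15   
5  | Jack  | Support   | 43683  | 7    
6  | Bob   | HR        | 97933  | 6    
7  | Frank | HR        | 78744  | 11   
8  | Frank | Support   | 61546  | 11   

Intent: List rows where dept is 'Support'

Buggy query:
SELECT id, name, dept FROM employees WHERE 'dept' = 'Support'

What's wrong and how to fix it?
Bug: 'dept' in single quotes is a string literal, not the column; the comparison is literal-vs-literal and never true

Fix: Remove the quotes around the column name (or use double quotes for an identifier)

Corrected query:
SELECT id, name, dept FROM employees WHERE dept = 'Support'

Result:
id | name  | dept   
---+-------+--------
2  | Bob   | Support
5  | Jack  | Support
8  | Frank | Support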